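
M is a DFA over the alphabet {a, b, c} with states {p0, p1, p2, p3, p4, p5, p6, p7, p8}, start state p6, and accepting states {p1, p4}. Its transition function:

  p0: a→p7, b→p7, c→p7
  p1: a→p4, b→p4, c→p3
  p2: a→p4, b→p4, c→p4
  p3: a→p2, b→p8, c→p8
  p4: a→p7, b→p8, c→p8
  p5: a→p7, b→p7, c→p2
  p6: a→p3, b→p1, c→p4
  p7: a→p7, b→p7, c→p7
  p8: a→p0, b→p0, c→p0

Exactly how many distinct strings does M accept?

10

The useful subgraph on states {p1, p2, p3, p4, p6} is acyclic, so L(M) is finite; the longest accepting path visits 5 useful states, giving maximum string length 4.
Counting accepting paths from p6 by length: 2 of length 1, 2 of length 2, 3 of length 3, 3 of length 4. Total 10.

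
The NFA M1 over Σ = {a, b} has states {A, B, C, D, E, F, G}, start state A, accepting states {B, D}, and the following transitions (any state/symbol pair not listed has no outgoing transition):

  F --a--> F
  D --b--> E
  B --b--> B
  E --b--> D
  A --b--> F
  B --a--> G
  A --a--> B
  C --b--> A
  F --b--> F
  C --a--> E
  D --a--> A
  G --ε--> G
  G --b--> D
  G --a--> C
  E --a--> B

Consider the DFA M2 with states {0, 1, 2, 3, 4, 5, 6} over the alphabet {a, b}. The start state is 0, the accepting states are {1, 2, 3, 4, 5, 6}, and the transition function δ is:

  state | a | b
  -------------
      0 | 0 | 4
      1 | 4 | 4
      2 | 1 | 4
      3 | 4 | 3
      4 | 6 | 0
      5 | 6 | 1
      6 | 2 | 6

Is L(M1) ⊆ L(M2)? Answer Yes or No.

The string a is in L(M1) but not in L(M2).
So L(M1) ⊄ L(M2).

No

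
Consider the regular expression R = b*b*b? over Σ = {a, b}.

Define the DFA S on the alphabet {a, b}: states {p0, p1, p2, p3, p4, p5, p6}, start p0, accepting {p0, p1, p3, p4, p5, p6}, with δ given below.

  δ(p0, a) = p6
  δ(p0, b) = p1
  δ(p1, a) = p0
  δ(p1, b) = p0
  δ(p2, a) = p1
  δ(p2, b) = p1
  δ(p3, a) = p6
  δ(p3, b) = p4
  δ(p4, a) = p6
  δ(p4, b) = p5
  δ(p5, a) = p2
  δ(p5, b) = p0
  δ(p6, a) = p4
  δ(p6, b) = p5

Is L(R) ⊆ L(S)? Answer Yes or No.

Converting the expression R to a DFA (subset construction, then merging equivalent states) gives the minimal DFA with states {r0, r1}, start state r0, accepting states {r0} and transitions r0: a→r1, b→r0; r1: a→r1, b→r1.
Exploring the product automaton R × S from the start pair (r0, p0), following both machines on each input symbol, reaches 8 state pairs: (r0, p0), (r1, p6), (r0, p1), (r1, p4), (r1, p5), (r1, p0), (r1, p2), (r1, p1).
R accepts in {r0} and S accepts in {p0, p1, p3, p4, p5, p6}. The reachable pairs whose R-component is accepting are (r0, p0), (r0, p1); in each of them the S-component is accepting too, so the product for L(R) \ L(S) (R-component accepting, S-component rejecting) has no reachable accepting pair and the difference is empty.
Hence every string in L(R) is also in L(S).

Yes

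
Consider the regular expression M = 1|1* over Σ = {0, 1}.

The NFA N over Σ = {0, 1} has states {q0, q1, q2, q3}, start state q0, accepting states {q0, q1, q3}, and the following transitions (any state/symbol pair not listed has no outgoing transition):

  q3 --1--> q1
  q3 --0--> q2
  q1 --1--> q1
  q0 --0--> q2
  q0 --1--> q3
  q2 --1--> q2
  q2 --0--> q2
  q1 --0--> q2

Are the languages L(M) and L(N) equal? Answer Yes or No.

Converting the expression M to a DFA (subset construction, then merging equivalent states) gives the minimal DFA with states {m0, m1}, start state m0, accepting states {m0} and transitions m0: 0→m1, 1→m0; m1: 0→m1, 1→m1.
Exploring the product automaton M × N from the start pair (m0, q0), following both machines on each input symbol, reaches 4 state pairs: (m0, q0), (m1, q2), (m0, q3), (m0, q1).
M accepts in {m0} and N accepts in {q0, q1, q3}. In every reachable pair the two components are either both accepting — (m0, q0), (m0, q3), (m0, q1) — or both non-accepting, so no string is accepted by exactly one of the machines: L(M) \ L(N) and L(N) \ L(M) are both empty.
Hence every string is accepted by M iff it is accepted by N, and the two languages coincide.

Yes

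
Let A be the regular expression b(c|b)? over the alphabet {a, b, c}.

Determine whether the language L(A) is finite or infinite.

finite

The expression contains no Kleene star (every subexpression denotes a finite set), so L(A) is finite.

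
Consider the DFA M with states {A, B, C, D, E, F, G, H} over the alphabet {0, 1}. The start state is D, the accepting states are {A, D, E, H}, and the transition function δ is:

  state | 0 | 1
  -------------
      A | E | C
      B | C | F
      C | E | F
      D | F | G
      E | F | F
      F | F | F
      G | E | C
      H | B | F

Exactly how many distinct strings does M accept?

The useful subgraph on states {C, D, E, G} is acyclic, so L(M) is finite; the longest accepting path visits 4 useful states, giving maximum string length 3.
Counting accepting paths from D by length: 1 of length 0, 1 of length 2, 1 of length 3. Total 3.

3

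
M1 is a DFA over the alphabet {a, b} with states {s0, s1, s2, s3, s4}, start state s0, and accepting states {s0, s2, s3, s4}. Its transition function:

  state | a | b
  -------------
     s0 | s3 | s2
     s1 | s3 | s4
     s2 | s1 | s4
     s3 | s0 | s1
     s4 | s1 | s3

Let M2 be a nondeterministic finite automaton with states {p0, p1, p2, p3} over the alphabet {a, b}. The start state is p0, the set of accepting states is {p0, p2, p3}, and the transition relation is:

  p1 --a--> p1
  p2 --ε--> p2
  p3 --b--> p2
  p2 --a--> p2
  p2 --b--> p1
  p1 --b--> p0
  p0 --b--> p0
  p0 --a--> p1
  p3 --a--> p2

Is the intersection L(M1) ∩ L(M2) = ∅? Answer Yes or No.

The empty string ε is accepted by both M1 and M2.
Hence L(M1) ∩ L(M2) ≠ ∅.

No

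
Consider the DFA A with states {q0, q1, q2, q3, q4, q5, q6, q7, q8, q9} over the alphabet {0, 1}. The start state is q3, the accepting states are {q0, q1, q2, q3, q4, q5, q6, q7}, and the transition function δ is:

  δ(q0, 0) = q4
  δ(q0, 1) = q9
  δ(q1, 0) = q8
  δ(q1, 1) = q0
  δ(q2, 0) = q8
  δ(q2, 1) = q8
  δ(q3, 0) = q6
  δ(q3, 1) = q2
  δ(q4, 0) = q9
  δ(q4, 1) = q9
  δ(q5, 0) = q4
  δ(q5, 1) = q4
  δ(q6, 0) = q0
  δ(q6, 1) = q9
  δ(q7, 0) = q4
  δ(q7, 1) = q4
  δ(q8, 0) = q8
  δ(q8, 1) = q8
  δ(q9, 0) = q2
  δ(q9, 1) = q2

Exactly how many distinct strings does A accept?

13

The useful subgraph on states {q0, q2, q3, q4, q6, q9} is acyclic, so L(A) is finite; the longest accepting path visits 6 useful states, giving maximum string length 5.
Counting accepting paths from q3 by length: 1 of length 0, 2 of length 1, 1 of length 2, 3 of length 3, 2 of length 4, 4 of length 5. Total 13.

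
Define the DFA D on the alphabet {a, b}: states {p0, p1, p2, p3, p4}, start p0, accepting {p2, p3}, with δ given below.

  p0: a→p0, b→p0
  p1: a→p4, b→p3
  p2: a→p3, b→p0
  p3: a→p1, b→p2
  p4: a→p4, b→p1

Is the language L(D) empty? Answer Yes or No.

Yes

The states reachable from the start state are {p0}.
None of the accepting states {p2, p3} is reachable, so no string is accepted and L(D) = ∅.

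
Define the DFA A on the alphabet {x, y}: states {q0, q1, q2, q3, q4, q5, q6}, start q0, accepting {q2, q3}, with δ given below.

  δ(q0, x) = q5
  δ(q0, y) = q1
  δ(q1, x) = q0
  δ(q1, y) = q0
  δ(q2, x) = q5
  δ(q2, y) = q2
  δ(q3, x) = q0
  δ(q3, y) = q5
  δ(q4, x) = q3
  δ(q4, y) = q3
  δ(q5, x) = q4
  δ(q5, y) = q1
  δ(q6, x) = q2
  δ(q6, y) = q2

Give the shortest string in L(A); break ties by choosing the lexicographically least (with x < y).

A breadth-first search from q0 reaches an accepting state first via the path q0 → q5 → q4 → q3 on input xxx.
No string of length < 3 is accepted (BFS exhausts all shorter strings without reaching an accepting state), and xxx is the lexicographically least accepting string of length 3.

xxx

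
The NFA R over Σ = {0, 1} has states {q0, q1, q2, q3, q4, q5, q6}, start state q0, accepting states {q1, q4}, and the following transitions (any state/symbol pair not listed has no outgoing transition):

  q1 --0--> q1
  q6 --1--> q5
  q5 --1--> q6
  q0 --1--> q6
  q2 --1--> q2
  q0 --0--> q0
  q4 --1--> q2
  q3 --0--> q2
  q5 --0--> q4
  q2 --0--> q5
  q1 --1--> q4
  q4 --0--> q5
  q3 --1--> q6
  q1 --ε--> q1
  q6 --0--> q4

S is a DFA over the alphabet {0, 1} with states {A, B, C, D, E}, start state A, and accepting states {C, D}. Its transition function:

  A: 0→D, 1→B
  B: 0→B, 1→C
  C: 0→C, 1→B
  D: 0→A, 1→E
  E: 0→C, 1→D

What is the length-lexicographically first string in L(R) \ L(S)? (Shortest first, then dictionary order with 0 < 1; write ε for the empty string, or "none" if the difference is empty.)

10

The string 10 is accepted by R but not by S.
No shorter string lies in the difference, and 10 is the lexicographically first length-2 string in L(R) \ L(S).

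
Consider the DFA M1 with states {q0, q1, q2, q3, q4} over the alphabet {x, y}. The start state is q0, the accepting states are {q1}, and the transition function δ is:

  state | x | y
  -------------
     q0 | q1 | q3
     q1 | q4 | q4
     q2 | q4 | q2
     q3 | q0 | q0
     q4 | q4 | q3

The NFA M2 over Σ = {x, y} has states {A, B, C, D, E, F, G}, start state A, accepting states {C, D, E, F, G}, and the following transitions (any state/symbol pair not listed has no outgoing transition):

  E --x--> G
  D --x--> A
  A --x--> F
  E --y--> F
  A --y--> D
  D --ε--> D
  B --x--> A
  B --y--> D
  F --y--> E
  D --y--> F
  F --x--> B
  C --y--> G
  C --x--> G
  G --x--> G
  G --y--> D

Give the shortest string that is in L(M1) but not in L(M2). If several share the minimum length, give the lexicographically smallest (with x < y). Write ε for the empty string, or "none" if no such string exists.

yyx

The string yyx is accepted by M1 but not by M2.
No shorter string lies in the difference, and yyx is the lexicographically first length-3 string in L(M1) \ L(M2).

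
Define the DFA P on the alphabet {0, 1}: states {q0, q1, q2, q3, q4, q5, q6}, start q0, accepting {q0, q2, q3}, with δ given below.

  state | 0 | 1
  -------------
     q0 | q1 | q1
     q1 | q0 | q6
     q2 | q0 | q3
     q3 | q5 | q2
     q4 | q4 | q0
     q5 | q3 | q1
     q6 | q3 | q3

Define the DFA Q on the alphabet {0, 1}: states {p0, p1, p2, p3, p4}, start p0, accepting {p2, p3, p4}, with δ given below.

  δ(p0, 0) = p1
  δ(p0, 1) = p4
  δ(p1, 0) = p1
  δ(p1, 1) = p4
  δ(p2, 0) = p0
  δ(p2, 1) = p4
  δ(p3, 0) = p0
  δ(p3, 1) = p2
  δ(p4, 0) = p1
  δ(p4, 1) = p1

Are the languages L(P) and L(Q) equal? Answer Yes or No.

The empty string ε is accepted by P but rejected by Q.
So L(P) ≠ L(Q).

No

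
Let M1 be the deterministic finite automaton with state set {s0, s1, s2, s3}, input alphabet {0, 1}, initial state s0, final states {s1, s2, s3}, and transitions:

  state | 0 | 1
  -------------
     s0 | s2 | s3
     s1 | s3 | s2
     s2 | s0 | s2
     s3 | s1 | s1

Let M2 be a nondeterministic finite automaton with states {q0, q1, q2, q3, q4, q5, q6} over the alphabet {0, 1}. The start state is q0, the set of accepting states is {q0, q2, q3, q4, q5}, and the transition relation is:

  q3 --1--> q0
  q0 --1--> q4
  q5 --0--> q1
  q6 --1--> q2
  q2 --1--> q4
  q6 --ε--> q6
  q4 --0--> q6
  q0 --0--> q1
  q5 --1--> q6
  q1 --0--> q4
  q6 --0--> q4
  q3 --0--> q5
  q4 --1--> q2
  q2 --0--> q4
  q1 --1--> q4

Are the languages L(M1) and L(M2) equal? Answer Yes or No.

No

The string 0 is accepted by M1 but rejected by M2.
So L(M1) ≠ L(M2).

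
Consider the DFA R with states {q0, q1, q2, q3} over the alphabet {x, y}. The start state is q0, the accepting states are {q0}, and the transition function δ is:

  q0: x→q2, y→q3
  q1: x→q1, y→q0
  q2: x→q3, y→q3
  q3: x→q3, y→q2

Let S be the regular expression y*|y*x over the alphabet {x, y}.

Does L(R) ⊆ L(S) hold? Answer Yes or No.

Yes

Converting the expression S to a DFA (subset construction, then merging equivalent states) gives the minimal DFA with states {s0, s1, s2}, start state s0, accepting states {s0, s1} and transitions s0: x→s1, y→s0; s1: x→s2, y→s2; s2: x→s2, y→s2.
Exploring the product automaton R × S from the start pair (q0, s0), following both machines on each input symbol, reaches 7 state pairs: (q0, s0), (q2, s1), (q3, s0), (q3, s2), (q3, s1), (q2, s0), (q2, s2).
R accepts in {q0} and S accepts in {s0, s1}. The reachable pairs whose R-component is accepting are (q0, s0); in each of them the S-component is accepting too, so the product for L(R) \ L(S) (R-component accepting, S-component rejecting) has no reachable accepting pair and the difference is empty.
Hence every string in L(R) is also in L(S).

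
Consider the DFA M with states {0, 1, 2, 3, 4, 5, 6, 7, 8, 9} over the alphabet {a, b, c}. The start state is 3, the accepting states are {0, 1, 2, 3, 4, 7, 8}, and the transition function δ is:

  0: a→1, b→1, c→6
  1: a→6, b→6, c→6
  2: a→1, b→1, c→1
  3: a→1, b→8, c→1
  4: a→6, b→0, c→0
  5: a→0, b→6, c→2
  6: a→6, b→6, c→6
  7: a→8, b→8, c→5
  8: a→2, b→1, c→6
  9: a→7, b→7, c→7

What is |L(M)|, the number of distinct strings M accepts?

The useful subgraph on states {1, 2, 3, 8} is acyclic, so L(M) is finite; the longest accepting path visits 4 useful states, giving maximum string length 3.
Counting accepting paths from 3 by length: 1 of length 0, 3 of length 1, 2 of length 2, 3 of length 3. Total 9.

9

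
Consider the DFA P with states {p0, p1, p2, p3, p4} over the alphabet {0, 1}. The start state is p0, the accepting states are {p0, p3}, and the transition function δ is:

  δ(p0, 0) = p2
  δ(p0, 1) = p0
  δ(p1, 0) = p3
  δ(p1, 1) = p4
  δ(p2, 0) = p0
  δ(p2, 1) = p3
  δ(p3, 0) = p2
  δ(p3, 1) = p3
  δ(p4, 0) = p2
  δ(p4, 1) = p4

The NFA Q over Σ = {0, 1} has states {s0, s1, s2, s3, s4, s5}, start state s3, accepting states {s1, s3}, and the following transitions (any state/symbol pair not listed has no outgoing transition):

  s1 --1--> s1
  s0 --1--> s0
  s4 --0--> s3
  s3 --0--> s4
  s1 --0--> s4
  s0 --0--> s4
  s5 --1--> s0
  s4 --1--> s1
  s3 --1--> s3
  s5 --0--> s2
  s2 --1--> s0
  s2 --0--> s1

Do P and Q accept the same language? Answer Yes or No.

Exploring the product automaton P × Q from the start pair (p0, s3), following both machines on each input symbol, reaches 3 state pairs: (p0, s3), (p2, s4), (p3, s1).
P accepts in {p0, p3} and Q accepts in {s1, s3}. In every reachable pair the two components are either both accepting — (p0, s3), (p3, s1) — or both non-accepting, so no string is accepted by exactly one of the machines: L(P) \ L(Q) and L(Q) \ L(P) are both empty.
Hence every string is accepted by P iff it is accepted by Q, and the two languages coincide.

Yes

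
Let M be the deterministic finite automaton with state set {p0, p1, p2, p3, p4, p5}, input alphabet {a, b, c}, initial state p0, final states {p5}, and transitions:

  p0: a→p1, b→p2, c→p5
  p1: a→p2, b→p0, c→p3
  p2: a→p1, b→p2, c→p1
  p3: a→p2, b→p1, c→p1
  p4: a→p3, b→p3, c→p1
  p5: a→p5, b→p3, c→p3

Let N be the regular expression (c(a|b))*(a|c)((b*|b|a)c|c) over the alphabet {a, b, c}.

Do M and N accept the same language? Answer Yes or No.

The string c is accepted by M but rejected by N.
So L(M) ≠ L(N).

No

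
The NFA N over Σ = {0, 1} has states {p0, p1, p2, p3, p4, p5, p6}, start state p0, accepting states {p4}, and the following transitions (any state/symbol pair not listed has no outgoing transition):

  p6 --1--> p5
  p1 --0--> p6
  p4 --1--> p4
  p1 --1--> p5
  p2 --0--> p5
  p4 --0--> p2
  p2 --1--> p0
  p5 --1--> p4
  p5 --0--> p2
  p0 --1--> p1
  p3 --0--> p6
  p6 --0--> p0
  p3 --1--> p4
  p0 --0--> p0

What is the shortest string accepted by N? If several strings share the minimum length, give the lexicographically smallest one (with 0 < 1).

A breadth-first search from p0 reaches an accepting state first via the path p0 → p1 → p5 → p4 on input 111.
No string of length < 3 is accepted (BFS exhausts all shorter strings without reaching an accepting state), and 111 is the lexicographically least accepting string of length 3.

111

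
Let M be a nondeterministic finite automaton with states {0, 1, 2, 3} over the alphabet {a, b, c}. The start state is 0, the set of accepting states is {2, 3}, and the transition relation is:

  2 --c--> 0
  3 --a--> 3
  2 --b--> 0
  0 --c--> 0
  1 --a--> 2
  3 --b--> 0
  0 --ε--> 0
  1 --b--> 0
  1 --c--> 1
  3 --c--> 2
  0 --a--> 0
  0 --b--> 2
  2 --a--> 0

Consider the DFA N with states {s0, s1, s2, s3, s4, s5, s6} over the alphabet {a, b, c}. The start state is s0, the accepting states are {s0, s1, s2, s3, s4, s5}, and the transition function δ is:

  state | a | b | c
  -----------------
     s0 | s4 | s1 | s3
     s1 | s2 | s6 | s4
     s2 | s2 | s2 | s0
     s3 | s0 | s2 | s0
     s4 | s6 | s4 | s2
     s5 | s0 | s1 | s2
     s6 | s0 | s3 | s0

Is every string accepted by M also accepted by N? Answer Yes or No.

Exploring the product automaton M × N from the start pair (0, s0), following both machines on each input symbol, reaches 9 state pairs: (0, s0), (0, s4), (2, s1), (0, s3), (0, s6), (2, s4), (0, s2), (2, s2), (2, s3).
M accepts in {2, 3} and N accepts in {s0, s1, s2, s3, s4, s5}. The reachable pairs whose M-component is accepting are (2, s1), (2, s4), (2, s2), (2, s3); in each of them the N-component is accepting too, so the product for L(M) \ L(N) (M-component accepting, N-component rejecting) has no reachable accepting pair and the difference is empty.
Hence every string in L(M) is also in L(N).

Yes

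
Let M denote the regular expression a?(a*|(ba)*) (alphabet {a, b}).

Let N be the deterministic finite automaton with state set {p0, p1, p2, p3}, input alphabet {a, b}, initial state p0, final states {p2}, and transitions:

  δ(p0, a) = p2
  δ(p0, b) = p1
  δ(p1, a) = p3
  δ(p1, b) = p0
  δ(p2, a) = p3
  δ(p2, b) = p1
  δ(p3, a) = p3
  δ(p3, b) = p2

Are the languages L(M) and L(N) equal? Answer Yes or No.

No

The empty string ε is accepted by M but rejected by N.
So L(M) ≠ L(N).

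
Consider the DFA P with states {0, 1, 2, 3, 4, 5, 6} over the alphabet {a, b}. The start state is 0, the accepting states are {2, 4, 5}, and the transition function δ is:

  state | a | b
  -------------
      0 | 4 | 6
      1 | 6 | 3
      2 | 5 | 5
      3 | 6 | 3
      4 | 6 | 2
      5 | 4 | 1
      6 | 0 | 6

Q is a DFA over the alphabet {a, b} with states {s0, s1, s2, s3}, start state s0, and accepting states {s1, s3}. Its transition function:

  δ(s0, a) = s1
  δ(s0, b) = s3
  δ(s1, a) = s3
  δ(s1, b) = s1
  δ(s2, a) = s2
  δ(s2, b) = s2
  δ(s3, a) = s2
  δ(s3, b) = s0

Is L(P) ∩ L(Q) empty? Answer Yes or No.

No

The string a is accepted by both P and Q.
Hence L(P) ∩ L(Q) ≠ ∅.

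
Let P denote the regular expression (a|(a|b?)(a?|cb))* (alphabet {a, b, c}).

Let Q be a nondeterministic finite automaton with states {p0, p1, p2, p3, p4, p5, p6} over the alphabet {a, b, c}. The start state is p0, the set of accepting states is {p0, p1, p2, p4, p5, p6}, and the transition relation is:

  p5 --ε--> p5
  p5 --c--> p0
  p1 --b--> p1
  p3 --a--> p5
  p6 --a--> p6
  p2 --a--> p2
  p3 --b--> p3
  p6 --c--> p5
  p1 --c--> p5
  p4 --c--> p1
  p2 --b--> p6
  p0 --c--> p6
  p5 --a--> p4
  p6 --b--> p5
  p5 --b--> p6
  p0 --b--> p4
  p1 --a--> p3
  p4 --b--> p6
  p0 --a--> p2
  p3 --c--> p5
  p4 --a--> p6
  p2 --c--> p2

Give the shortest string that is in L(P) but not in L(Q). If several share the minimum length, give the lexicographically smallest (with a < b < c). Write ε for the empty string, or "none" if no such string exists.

The string bcba is accepted by P but not by Q.
No shorter string lies in the difference, and bcba is the lexicographically first length-4 string in L(P) \ L(Q).

bcba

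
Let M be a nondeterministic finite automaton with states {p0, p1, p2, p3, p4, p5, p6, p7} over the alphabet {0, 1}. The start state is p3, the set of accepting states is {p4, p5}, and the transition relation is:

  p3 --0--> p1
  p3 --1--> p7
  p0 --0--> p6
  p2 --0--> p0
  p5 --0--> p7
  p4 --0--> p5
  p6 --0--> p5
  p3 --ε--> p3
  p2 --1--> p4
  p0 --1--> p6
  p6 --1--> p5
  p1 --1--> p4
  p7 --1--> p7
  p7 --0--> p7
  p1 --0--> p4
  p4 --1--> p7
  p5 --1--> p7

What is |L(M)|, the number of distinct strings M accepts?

The useful subgraph on states {p1, p3, p4, p5} is acyclic, so L(M) is finite; the longest accepting path visits 4 useful states, giving maximum string length 3.
Counting accepting paths from p3 by length: 2 of length 2, 2 of length 3. Total 4.

4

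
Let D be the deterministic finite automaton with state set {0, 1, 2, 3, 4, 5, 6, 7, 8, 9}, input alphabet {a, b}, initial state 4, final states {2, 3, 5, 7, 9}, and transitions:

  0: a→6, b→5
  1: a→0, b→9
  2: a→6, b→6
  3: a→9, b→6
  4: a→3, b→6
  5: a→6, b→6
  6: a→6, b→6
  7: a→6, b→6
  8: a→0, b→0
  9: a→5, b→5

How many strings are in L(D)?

4

The useful subgraph on states {3, 4, 5, 9} is acyclic, so L(D) is finite; the longest accepting path visits 4 useful states, giving maximum string length 3.
Counting accepting paths from 4 by length: 1 of length 1, 1 of length 2, 2 of length 3. Total 4.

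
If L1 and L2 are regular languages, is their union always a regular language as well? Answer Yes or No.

Given DFAs for L₁ and L₂, run them in parallel: the product automaton on Q₁ × Q₂ that accepts when either component is accepting recognises L₁ ∪ L₂ (equivalently, R₁ | R₂ is a regular expression for it).
So the regular languages are closed under union.

Yes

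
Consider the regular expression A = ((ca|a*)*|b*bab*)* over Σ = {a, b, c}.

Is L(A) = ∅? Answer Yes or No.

No

The empty string ε matches the expression, so it belongs to L(A).
Since L(A) contains at least one string, it is not empty.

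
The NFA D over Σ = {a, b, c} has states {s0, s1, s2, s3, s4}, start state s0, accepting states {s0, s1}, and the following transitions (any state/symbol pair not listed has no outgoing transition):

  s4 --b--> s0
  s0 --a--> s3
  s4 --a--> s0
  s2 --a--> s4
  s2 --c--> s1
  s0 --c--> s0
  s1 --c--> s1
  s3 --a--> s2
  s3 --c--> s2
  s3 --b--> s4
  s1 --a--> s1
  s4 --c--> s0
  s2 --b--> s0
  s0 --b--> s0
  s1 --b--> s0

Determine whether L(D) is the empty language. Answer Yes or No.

The empty string ε is accepted: the run s0 ends in the accepting state s0.
Since at least one string is accepted, L(D) is not empty.

No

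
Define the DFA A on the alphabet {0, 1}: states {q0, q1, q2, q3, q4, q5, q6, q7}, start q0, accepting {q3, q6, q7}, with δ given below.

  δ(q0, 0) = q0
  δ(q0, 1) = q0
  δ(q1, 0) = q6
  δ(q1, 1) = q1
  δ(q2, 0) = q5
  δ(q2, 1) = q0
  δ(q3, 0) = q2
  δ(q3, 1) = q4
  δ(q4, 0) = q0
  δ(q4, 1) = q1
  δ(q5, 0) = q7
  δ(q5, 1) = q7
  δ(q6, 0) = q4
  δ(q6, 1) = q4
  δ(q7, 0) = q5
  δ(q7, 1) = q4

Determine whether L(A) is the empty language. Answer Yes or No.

Yes

The states reachable from the start state are {q0}.
None of the accepting states {q3, q6, q7} is reachable, so no string is accepted and L(A) = ∅.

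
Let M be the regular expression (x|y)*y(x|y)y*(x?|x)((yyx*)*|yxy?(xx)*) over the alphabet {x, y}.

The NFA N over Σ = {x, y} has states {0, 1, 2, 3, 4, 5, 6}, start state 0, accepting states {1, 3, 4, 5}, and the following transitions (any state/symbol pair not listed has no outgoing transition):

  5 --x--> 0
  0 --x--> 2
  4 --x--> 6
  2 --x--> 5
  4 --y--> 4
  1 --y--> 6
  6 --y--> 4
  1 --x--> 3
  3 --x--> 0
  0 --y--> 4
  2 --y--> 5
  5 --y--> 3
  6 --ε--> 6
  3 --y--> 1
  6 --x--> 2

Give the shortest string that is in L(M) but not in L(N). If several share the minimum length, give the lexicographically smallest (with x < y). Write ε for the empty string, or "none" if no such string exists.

The string yx is accepted by M but not by N.
No shorter string lies in the difference, and yx is the lexicographically first length-2 string in L(M) \ L(N).

yx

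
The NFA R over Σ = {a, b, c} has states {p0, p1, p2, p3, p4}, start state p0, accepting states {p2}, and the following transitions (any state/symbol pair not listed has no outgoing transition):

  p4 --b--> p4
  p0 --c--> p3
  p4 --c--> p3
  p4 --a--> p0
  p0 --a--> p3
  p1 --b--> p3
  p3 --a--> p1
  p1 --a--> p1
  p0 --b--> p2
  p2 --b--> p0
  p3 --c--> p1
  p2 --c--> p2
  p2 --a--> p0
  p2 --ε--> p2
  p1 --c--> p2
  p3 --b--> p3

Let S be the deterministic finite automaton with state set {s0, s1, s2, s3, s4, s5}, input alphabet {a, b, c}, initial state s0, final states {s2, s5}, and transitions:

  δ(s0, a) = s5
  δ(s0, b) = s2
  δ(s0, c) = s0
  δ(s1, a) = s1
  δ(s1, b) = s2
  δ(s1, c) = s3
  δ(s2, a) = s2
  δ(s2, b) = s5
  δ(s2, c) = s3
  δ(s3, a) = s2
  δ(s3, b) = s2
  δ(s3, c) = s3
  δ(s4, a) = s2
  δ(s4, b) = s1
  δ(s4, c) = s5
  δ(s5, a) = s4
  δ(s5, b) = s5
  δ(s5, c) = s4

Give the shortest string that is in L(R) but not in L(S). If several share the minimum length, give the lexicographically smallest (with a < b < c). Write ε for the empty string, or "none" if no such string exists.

The string bc is accepted by R but not by S.
No shorter string lies in the difference, and bc is the lexicographically first length-2 string in L(R) \ L(S).

bc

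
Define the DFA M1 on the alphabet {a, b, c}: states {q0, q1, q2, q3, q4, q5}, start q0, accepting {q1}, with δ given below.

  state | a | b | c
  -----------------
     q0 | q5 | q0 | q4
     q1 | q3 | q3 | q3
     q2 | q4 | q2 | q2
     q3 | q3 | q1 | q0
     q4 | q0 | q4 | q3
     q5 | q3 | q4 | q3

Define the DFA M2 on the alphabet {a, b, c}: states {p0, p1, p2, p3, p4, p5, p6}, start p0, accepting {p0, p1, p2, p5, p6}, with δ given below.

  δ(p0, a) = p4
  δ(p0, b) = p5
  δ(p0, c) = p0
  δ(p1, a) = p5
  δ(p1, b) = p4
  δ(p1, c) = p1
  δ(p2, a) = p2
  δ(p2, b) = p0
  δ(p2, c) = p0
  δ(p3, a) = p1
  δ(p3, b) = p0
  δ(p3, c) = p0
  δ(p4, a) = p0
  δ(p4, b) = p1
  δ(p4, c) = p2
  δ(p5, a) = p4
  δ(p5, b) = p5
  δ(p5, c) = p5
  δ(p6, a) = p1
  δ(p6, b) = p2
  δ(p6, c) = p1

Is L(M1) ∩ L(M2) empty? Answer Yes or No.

The string aab is accepted by both M1 and M2.
Hence L(M1) ∩ L(M2) ≠ ∅.

No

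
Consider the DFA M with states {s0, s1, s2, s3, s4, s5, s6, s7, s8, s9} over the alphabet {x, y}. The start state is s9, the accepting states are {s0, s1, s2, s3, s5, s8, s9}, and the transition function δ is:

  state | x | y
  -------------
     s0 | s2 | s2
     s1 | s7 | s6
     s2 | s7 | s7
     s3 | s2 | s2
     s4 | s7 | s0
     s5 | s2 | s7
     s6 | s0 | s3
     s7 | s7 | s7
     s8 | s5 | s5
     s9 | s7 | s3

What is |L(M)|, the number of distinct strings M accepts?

The useful subgraph on states {s2, s3, s9} is acyclic, so L(M) is finite; the longest accepting path visits 3 useful states, giving maximum string length 2.
Counting accepting paths from s9 by length: 1 of length 0, 1 of length 1, 2 of length 2. Total 4.

4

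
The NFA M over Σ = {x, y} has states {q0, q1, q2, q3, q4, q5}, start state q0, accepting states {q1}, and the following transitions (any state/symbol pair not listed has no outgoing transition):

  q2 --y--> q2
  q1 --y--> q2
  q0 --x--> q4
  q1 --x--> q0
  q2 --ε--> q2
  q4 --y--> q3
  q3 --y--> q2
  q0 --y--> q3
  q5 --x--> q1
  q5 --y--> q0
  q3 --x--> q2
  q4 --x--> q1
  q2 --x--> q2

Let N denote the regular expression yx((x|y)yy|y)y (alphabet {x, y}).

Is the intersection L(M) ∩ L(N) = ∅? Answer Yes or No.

Yes

Converting the expression N to a DFA (subset construction, then merging equivalent states) gives the minimal DFA with states {n0, n1, n2, n3, n4, n5, n6, n7, n8, n9}, start state n0, accepting states {n7, n9} and transitions n0: x→n1, y→n2; n1: x→n1, y→n1; n2: x→n3, y→n1; n3: x→n4, y→n5; n4: x→n1, y→n6; n5: x→n1, y→n7; n6: x→n1, y→n8; n7: x→n1, y→n8; n8: x→n1, y→n9; n9: x→n1, y→n1.
Exploring the product automaton M × N from the start pair (q0, n0), following both machines on each input symbol, reaches 14 state pairs: (q0, n0), (q4, n1), (q3, n2), (q1, n1), (q3, n1), (q2, n3), (q2, n1), (q0, n1), (q2, n4), (q2, n5), (q2, n6), (q2, n7), (q2, n8), (q2, n9).
M accepts in {q1} and N accepts in {n7, n9}; no reachable pair has both components accepting, so no string drives both machines to acceptance simultaneously and L(M) ∩ L(N) = ∅.
So no string is accepted by both, and the intersection is empty.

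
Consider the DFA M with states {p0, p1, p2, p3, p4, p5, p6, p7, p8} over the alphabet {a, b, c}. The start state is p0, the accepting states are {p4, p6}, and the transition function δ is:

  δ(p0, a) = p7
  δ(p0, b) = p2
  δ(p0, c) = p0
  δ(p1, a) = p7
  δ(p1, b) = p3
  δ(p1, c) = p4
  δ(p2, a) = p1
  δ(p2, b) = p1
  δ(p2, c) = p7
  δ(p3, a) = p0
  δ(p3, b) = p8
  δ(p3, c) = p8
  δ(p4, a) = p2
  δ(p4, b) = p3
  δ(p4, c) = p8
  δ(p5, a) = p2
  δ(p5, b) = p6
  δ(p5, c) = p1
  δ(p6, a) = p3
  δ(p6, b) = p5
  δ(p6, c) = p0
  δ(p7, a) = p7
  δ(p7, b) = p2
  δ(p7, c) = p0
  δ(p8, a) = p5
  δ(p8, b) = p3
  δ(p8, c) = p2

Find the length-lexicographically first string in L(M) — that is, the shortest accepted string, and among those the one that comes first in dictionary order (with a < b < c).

A breadth-first search from p0 reaches an accepting state first via the path p0 → p2 → p1 → p4 on input bac.
No string of length < 3 is accepted (BFS exhausts all shorter strings without reaching an accepting state), and bac is the lexicographically least accepting string of length 3.

bac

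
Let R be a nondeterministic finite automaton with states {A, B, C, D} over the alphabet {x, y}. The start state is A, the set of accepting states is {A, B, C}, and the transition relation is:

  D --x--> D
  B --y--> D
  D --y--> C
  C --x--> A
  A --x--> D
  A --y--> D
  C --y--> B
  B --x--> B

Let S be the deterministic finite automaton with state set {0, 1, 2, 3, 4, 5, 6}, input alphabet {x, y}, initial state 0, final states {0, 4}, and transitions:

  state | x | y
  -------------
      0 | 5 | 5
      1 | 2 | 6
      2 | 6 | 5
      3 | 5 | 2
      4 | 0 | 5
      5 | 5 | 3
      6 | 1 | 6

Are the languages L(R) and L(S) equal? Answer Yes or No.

The string xy is accepted by R but rejected by S.
So L(R) ≠ L(S).

No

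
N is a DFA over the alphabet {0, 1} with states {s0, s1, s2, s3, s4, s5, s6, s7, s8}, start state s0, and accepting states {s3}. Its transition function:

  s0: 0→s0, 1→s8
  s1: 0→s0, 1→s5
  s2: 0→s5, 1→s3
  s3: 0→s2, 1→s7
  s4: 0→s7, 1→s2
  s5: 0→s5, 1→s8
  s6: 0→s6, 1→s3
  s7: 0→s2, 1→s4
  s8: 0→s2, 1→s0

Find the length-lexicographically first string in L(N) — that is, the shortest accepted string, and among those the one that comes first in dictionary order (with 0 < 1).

A breadth-first search from s0 reaches an accepting state first via the path s0 → s8 → s2 → s3 on input 101.
No string of length < 3 is accepted (BFS exhausts all shorter strings without reaching an accepting state), and 101 is the lexicographically least accepting string of length 3.

101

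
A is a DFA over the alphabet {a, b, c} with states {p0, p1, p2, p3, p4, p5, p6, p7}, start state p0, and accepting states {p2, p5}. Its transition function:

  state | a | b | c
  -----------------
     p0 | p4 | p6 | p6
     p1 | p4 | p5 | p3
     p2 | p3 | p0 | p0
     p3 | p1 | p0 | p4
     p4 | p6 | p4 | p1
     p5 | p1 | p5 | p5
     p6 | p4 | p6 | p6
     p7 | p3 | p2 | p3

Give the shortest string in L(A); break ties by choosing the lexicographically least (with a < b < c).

A breadth-first search from p0 reaches an accepting state first via the path p0 → p4 → p1 → p5 on input acb.
No string of length < 3 is accepted (BFS exhausts all shorter strings without reaching an accepting state), and acb is the lexicographically least accepting string of length 3.

acb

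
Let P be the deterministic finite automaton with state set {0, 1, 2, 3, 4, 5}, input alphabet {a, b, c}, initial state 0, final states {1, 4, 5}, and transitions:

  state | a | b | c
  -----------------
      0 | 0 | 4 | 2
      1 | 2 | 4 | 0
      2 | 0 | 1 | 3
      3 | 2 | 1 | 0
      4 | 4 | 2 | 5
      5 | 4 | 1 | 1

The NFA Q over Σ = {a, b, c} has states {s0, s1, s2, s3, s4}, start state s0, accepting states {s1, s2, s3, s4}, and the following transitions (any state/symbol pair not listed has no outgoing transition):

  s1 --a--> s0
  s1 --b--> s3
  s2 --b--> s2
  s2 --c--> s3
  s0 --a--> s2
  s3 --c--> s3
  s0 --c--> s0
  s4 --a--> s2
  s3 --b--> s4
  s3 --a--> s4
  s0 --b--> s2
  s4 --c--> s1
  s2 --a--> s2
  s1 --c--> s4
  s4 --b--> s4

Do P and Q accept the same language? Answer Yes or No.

The string bcaca is accepted by P but rejected by Q.
So L(P) ≠ L(Q).

No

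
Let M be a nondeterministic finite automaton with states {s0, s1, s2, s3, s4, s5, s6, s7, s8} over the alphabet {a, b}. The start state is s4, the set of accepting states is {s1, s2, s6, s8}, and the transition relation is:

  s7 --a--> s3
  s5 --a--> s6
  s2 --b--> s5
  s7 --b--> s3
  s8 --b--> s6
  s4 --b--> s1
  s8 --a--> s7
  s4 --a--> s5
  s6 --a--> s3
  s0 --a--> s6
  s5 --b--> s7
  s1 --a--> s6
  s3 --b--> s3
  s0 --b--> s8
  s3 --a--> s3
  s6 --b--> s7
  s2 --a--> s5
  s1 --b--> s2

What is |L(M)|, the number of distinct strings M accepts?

6

The useful subgraph on states {s1, s2, s4, s5, s6} is acyclic, so L(M) is finite; the longest accepting path visits 5 useful states, giving maximum string length 4.
Counting accepting paths from s4 by length: 1 of length 1, 3 of length 2, 2 of length 4. Total 6.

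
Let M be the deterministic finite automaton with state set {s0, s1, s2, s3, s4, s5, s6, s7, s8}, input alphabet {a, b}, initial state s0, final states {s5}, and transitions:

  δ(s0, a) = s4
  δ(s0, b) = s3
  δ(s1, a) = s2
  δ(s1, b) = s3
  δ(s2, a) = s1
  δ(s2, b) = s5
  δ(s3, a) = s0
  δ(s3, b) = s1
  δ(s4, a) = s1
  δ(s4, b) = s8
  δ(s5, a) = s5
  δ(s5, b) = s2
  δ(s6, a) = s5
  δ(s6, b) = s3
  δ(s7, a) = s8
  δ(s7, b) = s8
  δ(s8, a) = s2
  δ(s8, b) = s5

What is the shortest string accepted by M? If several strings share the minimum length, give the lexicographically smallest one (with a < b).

abb

A breadth-first search from s0 reaches an accepting state first via the path s0 → s4 → s8 → s5 on input abb.
No string of length < 3 is accepted (BFS exhausts all shorter strings without reaching an accepting state), and abb is the lexicographically least accepting string of length 3.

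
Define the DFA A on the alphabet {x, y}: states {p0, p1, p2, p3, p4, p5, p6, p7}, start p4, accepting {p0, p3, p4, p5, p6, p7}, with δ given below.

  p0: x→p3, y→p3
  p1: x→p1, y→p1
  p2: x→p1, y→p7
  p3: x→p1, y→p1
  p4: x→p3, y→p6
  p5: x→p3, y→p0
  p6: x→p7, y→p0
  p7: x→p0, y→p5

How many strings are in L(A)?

15

The useful subgraph on states {p0, p3, p4, p5, p6, p7} is acyclic, so L(A) is finite; the longest accepting path visits 6 useful states, giving maximum string length 5.
Counting accepting paths from p4 by length: 1 of length 0, 2 of length 1, 2 of length 2, 4 of length 3, 4 of length 4, 2 of length 5. Total 15.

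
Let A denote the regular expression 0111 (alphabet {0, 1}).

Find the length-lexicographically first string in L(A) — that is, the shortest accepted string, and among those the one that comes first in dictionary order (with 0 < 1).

0111

By inspection of the expression, no string of length less than 4 matches, and 0111 is the lexicographically first match of length 4.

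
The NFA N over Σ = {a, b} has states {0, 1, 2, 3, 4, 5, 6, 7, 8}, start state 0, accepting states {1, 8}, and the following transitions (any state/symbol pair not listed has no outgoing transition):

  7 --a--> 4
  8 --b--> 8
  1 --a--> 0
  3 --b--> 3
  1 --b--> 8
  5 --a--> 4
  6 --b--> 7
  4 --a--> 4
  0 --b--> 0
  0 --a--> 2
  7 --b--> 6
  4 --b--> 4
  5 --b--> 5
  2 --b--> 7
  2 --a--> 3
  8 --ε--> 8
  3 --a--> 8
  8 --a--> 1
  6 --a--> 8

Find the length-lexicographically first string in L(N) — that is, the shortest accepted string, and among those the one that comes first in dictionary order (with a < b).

aaa

A breadth-first search from 0 reaches an accepting state first via the path 0 → 2 → 3 → 8 on input aaa.
No string of length < 3 is accepted (BFS exhausts all shorter strings without reaching an accepting state), and aaa is the lexicographically least accepting string of length 3.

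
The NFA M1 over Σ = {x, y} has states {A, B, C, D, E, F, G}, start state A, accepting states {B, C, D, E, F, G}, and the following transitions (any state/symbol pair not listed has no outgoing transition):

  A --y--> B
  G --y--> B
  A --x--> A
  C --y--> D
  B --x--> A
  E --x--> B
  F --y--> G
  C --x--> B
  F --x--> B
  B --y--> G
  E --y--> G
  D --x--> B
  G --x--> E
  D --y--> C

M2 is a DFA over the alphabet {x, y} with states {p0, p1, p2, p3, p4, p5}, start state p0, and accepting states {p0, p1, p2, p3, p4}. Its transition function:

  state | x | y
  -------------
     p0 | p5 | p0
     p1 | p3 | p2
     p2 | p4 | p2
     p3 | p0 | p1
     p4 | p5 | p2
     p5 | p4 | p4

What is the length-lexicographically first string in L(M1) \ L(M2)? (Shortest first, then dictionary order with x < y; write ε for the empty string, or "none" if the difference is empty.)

The string yyx is accepted by M1 but not by M2.
No shorter string lies in the difference, and yyx is the lexicographically first length-3 string in L(M1) \ L(M2).

yyx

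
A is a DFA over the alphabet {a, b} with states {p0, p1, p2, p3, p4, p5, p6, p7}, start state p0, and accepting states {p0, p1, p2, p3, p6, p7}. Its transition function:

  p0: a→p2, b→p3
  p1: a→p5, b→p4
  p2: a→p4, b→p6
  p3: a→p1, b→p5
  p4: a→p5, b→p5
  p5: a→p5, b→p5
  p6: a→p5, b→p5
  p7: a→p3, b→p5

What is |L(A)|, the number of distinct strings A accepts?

The useful subgraph on states {p0, p1, p2, p3, p6} is acyclic, so L(A) is finite; the longest accepting path visits 3 useful states, giving maximum string length 2.
Counting accepting paths from p0 by length: 1 of length 0, 2 of length 1, 2 of length 2. Total 5.

5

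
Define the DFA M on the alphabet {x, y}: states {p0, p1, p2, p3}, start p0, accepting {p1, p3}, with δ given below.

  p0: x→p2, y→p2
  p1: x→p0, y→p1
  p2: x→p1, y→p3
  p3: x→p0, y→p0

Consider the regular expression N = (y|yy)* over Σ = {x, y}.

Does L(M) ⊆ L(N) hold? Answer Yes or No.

The string xx is in L(M) but not in L(N).
So L(M) ⊄ L(N).

No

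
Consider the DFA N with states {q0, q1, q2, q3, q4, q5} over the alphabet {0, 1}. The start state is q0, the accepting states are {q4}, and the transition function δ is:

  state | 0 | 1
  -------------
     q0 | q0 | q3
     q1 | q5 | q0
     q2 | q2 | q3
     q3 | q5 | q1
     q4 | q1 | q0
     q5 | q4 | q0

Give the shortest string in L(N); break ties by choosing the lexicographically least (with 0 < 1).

100

A breadth-first search from q0 reaches an accepting state first via the path q0 → q3 → q5 → q4 on input 100.
No string of length < 3 is accepted (BFS exhausts all shorter strings without reaching an accepting state), and 100 is the lexicographically least accepting string of length 3.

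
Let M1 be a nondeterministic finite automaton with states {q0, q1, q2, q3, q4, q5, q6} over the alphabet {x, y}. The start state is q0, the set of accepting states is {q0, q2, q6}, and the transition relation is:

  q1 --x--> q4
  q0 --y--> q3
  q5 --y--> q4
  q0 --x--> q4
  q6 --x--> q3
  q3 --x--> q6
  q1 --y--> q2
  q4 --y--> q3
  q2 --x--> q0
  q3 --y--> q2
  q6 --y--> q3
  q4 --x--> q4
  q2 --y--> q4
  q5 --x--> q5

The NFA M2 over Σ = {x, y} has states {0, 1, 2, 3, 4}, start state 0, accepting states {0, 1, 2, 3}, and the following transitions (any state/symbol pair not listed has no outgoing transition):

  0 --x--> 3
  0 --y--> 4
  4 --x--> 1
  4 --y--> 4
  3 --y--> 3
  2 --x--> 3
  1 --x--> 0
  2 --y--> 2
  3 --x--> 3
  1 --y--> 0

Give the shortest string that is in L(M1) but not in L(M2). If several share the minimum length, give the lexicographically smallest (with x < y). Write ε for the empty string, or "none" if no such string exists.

yy

The string yy is accepted by M1 but not by M2.
No shorter string lies in the difference, and yy is the lexicographically first length-2 string in L(M1) \ L(M2).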